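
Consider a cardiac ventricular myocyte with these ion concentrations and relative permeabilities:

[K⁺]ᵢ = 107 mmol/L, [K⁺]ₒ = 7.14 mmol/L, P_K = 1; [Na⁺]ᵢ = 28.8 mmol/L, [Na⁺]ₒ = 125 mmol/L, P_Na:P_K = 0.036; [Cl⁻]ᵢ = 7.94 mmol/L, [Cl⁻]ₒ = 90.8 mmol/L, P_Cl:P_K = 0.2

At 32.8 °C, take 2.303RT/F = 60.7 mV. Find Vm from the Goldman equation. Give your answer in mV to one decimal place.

-59.5 mV

Vm = 60.7 · log₁₀[(Σ P·[cation]ₒ + Σ P·[anion]ᵢ) / (Σ P·[cation]ᵢ + Σ P·[anion]ₒ)]
Numerator = 1×7.14 + 0.036×125 + 0.2×7.94 = 13.23
Denominator = 1×107 + 0.036×28.8 + 0.2×90.8 = 126.2
Vm = 60.7 · log₁₀(0.10482) = 60.7 × (-0.9796) = -59.46 mV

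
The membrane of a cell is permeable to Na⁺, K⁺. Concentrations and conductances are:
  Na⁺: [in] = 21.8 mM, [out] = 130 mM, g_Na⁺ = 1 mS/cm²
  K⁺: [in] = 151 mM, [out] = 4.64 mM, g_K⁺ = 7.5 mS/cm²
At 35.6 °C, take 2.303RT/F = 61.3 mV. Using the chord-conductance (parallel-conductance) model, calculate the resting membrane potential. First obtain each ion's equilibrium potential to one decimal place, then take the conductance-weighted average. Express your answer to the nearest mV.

E_Na⁺ = (61.3/1)·log₁₀(130/21.8) = 47.5 mV
E_K⁺ = (61.3/1)·log₁₀(4.64/151) = -92.7 mV
Vm = (Σ gᵢEᵢ)/(Σ gᵢ) = (1·47.5 + 7.5·-92.7) / (1 + 7.5)
= -647.75 / 8.5 = -76.21 mV

-76 mV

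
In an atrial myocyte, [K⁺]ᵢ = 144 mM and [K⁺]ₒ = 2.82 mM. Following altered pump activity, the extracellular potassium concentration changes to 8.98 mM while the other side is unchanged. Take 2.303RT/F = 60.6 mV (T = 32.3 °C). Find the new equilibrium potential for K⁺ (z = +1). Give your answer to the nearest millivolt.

After the shift: [K⁺]_out = 8.98, [K⁺]_in = 144 mM.
E_new = (60.6/1)·log₁₀(8.98/144) = 60.60 · (-1.2051) = -73.03 mV

-73 mV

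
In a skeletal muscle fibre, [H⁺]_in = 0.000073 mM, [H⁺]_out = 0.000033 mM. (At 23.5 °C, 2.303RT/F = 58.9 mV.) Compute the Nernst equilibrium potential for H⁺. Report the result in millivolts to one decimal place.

E = (58.9/z) · log₁₀([H⁺]_out/[H⁺]_in) with z = +1.
= (58.9/1) · log₁₀(0.000033/0.000073) = 58.90 · log₁₀(0.4521)
= 58.90 · (-0.3448) = -20.31 mV

-20.3 mV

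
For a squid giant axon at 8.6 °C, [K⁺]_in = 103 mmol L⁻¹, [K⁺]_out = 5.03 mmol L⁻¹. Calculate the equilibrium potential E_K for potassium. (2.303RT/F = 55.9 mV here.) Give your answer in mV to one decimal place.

-73.3 mV

E = (55.9/z) · log₁₀([K⁺]_out/[K⁺]_in) with z = +1.
= (55.9/1) · log₁₀(5.03/103) = 55.90 · log₁₀(0.04883)
= 55.90 · (-1.3113) = -73.30 mV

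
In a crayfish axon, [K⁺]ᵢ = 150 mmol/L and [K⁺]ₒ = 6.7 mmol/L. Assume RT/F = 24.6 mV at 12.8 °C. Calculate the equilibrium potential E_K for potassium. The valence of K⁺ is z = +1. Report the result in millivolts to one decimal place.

-76.5 mV

E = (24.6/z) · ln([K⁺]_out/[K⁺]_in) with z = +1.
= (24.6/1) · ln(6.7/150) = 24.60 · ln(0.04467)
= 24.60 · (-3.1085) = -76.47 mV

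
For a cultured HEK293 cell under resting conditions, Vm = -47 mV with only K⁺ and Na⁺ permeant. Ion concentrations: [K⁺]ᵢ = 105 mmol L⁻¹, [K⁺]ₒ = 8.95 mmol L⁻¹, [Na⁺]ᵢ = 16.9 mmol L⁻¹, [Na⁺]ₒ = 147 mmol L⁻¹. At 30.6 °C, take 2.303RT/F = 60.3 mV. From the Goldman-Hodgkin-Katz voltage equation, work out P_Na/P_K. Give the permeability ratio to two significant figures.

Let α = P_Na/P_K. GHK: Vm = 60.3·log₁₀[(Kₒ + α·Naₒ)/(Kᵢ + α·Naᵢ)].
10^(Vm/60.3) = 10^(-47.0/60.3) = 0.16617
So 0.16617·(Kᵢ + α·Naᵢ) = Kₒ + α·Naₒ → α = (0.16617·105.0 − 8.95) / (147.0 − 0.16617·16.9)
α = (17.45 − 8.95) / (147.0 − 2.808) = 8.498/144.2 = 0.05894

0.059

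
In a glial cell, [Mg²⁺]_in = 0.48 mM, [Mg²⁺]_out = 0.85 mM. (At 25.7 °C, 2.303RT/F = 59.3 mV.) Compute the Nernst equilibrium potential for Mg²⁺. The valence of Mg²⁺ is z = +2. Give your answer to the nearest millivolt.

E = (59.3/z) · log₁₀([Mg²⁺]_out/[Mg²⁺]_in) with z = +2.
= (59.3/2) · log₁₀(0.85/0.48) = 29.65 · log₁₀(1.771)
= 29.65 · (0.2482) = 7.36 mV

7 mV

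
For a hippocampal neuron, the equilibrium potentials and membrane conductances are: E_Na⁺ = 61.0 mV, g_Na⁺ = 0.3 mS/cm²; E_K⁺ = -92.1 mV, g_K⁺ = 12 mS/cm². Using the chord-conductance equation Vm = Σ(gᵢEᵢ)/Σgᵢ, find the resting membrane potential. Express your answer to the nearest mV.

-88 mV

Σ gᵢEᵢ = 0.3·(61.0) + 12·(-92.1) = -1086.90
Σ gᵢ = 0.3 + 12 = 12.3
Vm = -1086.90 / 12.3 = -88.37 mV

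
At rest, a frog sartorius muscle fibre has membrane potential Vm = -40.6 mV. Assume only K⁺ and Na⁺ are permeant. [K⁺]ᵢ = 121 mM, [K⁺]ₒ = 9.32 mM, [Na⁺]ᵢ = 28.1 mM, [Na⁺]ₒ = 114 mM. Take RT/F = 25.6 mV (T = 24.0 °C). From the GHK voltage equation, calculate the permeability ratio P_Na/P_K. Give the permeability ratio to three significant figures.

Let α = P_Na/P_K. GHK: Vm = 25.6·ln[(Kₒ + α·Naₒ)/(Kᵢ + α·Naᵢ)].
e^(Vm/25.6) = e^(-40.6/25.6) = 0.20476
So 0.20476·(Kᵢ + α·Naᵢ) = Kₒ + α·Naₒ → α = (0.20476·121.0 − 9.32) / (114.0 − 0.20476·28.1)
α = (24.78 − 9.32) / (114.0 − 5.754) = 15.46/108.2 = 0.1428

0.143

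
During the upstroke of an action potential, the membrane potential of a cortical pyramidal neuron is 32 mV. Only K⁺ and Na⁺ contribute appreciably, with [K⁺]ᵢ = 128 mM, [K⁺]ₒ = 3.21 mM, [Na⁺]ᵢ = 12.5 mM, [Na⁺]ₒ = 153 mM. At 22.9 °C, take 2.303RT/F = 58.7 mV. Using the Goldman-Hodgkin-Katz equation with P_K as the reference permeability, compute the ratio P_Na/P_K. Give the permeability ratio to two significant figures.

4.1

Let α = P_Na/P_K. GHK: Vm = 58.7·log₁₀[(Kₒ + α·Naₒ)/(Kᵢ + α·Naᵢ)].
10^(Vm/58.7) = 10^(32.0/58.7) = 3.5087
So 3.5087·(Kᵢ + α·Naᵢ) = Kₒ + α·Naₒ → α = (3.5087·128.0 − 3.21) / (153.0 − 3.5087·12.5)
α = (449.1 − 3.21) / (153.0 − 43.86) = 445.9/109.1 = 4.086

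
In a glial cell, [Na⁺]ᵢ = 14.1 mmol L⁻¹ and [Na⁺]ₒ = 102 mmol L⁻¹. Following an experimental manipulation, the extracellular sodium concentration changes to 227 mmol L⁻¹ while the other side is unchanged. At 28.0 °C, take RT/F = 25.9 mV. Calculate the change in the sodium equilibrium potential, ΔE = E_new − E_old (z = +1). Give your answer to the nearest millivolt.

E_old = (25.9/1)·ln(102/14.1) = 51.25 mV
E_new = (25.9/1)·ln(227/14.1) = 71.97 mV
ΔE = 71.97 − (51.25) = 20.72 mV

21 mV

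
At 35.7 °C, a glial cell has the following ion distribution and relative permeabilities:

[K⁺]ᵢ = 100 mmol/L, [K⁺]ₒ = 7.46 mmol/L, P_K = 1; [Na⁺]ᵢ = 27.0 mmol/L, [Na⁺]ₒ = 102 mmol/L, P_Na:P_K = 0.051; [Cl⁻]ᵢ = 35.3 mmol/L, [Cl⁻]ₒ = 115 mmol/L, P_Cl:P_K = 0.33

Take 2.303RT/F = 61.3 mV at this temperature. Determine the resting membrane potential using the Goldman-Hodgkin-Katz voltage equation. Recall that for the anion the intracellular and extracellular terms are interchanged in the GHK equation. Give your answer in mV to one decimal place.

-46.5 mV

Vm = 61.3 · log₁₀[(Σ P·[cation]ₒ + Σ P·[anion]ᵢ) / (Σ P·[cation]ᵢ + Σ P·[anion]ₒ)]
Numerator = 1×7.46 + 0.051×102 + 0.33×35.3 = 24.31
Denominator = 1×100 + 0.051×27.0 + 0.33×115 = 139.3
Vm = 61.3 · log₁₀(0.17449) = 61.3 × (-0.7582) = -46.48 mV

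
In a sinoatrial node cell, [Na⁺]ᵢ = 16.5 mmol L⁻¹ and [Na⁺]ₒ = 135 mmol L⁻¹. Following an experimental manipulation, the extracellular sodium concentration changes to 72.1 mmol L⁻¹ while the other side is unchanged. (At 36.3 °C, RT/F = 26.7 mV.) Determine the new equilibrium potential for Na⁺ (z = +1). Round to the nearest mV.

After the shift: [Na⁺]_out = 72.1, [Na⁺]_in = 16.5 mmol L⁻¹.
E_new = (26.7/1)·ln(72.1/16.5) = 26.70 · (1.4747) = 39.37 mV

39 mV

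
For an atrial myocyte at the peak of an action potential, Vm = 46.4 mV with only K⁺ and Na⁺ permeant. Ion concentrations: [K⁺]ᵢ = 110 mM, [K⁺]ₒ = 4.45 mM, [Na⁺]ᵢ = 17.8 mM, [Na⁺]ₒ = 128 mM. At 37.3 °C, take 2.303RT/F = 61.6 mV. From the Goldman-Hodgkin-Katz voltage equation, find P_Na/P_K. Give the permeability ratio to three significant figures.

22.8

Let α = P_Na/P_K. GHK: Vm = 61.6·log₁₀[(Kₒ + α·Naₒ)/(Kᵢ + α·Naᵢ)].
10^(Vm/61.6) = 10^(46.4/61.6) = 5.6656
So 5.6656·(Kᵢ + α·Naᵢ) = Kₒ + α·Naₒ → α = (5.6656·110.0 − 4.45) / (128.0 − 5.6656·17.8)
α = (623.2 − 4.45) / (128.0 − 100.8) = 618.8/27.15 = 22.79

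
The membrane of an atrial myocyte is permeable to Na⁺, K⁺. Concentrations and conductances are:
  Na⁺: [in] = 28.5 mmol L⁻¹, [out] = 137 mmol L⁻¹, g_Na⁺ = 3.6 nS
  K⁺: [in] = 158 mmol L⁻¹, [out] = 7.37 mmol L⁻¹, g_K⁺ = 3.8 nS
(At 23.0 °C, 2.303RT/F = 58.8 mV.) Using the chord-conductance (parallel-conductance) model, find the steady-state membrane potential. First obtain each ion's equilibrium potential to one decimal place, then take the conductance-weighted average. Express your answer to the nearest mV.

-21 mV

E_Na⁺ = (58.8/1)·log₁₀(137/28.5) = 40.1 mV
E_K⁺ = (58.8/1)·log₁₀(7.37/158) = -78.3 mV
Vm = (Σ gᵢEᵢ)/(Σ gᵢ) = (3.6·40.1 + 3.8·-78.3) / (3.6 + 3.8)
= -153.18 / 7.4 = -20.70 mV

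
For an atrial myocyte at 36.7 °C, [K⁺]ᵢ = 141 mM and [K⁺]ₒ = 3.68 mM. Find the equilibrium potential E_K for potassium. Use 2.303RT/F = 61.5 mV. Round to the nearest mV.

-97 mV

E = (61.5/z) · log₁₀([K⁺]_out/[K⁺]_in) with z = +1.
= (61.5/1) · log₁₀(3.68/141) = 61.50 · log₁₀(0.0261)
= 61.50 · (-1.5834) = -97.38 mV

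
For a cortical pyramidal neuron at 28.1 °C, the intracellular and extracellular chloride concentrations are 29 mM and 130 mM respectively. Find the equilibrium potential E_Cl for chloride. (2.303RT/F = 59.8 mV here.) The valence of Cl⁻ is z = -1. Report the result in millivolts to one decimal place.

-39.0 mV

E = (59.8/z) · log₁₀([Cl⁻]_out/[Cl⁻]_in) with z = -1.
For an anion, dividing by z = -1 reverses the sign.
= (59.8/-1) · log₁₀(130/29) = -59.80 · log₁₀(4.483)
= -59.80 · (0.6515) = -38.96 mV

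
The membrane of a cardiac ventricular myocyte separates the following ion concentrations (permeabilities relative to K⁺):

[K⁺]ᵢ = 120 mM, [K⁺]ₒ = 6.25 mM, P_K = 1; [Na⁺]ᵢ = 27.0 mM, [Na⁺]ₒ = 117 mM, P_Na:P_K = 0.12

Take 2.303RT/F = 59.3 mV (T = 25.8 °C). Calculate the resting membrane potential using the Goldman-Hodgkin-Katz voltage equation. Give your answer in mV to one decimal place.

-46.5 mV

Vm = 59.3 · log₁₀[(Σ P·[cation]ₒ + Σ P·[anion]ᵢ) / (Σ P·[cation]ᵢ + Σ P·[anion]ₒ)]
Numerator = 1×6.25 + 0.12×117 = 20.29
Denominator = 1×120 + 0.12×27.0 = 123.2
Vm = 59.3 · log₁₀(0.16464) = 59.3 × (-0.7835) = -46.46 mV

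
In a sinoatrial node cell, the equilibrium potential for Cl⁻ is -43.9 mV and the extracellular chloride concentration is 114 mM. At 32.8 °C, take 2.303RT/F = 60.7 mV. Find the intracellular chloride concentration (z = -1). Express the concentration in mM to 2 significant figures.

22 mM

Nernst: E = (60.7/-1) · log₁₀([out]/[in]), so log₁₀([out]/[in]) = -43.9 × -1 / 60.7 = 0.7232.
[out]/[in] = 10^(0.7232) = 5.287.
[in] = 114 / 5.287 = 21.56 mM.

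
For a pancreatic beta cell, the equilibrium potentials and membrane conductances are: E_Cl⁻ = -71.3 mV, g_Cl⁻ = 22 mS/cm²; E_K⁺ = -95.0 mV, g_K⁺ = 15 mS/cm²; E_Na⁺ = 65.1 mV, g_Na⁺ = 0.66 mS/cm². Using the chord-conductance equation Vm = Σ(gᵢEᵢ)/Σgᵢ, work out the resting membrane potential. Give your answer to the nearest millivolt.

Σ gᵢEᵢ = 22·(-71.3) + 15·(-95.0) + 0.66·(65.1) = -2950.63
Σ gᵢ = 22 + 15 + 0.66 = 37.66
Vm = -2950.63 / 37.66 = -78.35 mV

-78 mV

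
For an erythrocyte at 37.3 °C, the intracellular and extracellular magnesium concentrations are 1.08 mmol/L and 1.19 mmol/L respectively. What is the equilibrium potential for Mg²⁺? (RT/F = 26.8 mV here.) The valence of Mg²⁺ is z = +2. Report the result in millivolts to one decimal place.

1.3 mV

E = (26.8/z) · ln([Mg²⁺]_out/[Mg²⁺]_in) with z = +2.
= (26.8/2) · ln(1.19/1.08) = 13.40 · ln(1.102)
= 13.40 · (0.0970) = 1.30 mV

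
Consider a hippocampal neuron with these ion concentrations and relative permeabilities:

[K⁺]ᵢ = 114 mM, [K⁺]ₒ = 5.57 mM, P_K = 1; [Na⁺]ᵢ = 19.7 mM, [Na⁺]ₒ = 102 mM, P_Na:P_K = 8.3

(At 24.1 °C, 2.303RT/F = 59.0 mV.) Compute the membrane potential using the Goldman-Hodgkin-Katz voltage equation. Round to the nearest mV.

29 mV

Vm = 59.0 · log₁₀[(Σ P·[cation]ₒ + Σ P·[anion]ᵢ) / (Σ P·[cation]ᵢ + Σ P·[anion]ₒ)]
Numerator = 1×5.57 + 8.3×102 = 852.2
Denominator = 1×114 + 8.3×19.7 = 277.5
Vm = 59.0 · log₁₀(3.0708) = 59.0 × (0.4872) = 28.75 mV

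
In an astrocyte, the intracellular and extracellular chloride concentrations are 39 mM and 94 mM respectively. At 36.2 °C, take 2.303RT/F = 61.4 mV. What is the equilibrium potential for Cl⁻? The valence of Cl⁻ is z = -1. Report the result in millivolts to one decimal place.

E = (61.4/z) · log₁₀([Cl⁻]_out/[Cl⁻]_in) with z = -1.
For an anion, dividing by z = -1 reverses the sign.
= (61.4/-1) · log₁₀(94/39) = -61.40 · log₁₀(2.41)
= -61.40 · (0.3821) = -23.46 mV

-23.5 mV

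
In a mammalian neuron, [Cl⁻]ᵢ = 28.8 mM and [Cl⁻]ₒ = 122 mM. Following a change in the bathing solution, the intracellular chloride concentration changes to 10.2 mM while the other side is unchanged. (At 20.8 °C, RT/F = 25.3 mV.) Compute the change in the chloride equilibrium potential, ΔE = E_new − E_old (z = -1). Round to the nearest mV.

-26 mV

E_old = (25.3/-1)·ln(122/28.8) = -36.52 mV
E_new = (25.3/-1)·ln(122/10.2) = -62.79 mV
ΔE = -62.79 − (-36.52) = -26.26 mV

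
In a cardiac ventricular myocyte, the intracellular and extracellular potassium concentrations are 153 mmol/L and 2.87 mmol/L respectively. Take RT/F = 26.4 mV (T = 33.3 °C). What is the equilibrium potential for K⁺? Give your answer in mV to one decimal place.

E = (26.4/z) · ln([K⁺]_out/[K⁺]_in) with z = +1.
= (26.4/1) · ln(2.87/153) = 26.40 · ln(0.01876)
= 26.40 · (-3.9761) = -104.97 mV

-105.0 mV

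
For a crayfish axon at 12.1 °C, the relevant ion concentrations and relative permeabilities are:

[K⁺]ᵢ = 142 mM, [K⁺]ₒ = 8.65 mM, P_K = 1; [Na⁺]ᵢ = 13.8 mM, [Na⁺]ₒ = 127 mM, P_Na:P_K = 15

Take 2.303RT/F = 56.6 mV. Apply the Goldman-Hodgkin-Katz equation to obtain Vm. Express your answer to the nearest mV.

42 mV

Vm = 56.6 · log₁₀[(Σ P·[cation]ₒ + Σ P·[anion]ᵢ) / (Σ P·[cation]ᵢ + Σ P·[anion]ₒ)]
Numerator = 1×8.65 + 15×127 = 1914
Denominator = 1×142 + 15×13.8 = 349
Vm = 56.6 · log₁₀(5.4832) = 56.6 × (0.7390) = 41.83 mV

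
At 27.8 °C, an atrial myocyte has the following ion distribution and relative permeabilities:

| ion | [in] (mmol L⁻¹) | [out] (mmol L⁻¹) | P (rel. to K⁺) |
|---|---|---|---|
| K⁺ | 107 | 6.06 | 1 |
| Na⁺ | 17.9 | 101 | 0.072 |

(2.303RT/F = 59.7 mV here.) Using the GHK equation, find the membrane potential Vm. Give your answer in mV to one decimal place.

Vm = 59.7 · log₁₀[(Σ P·[cation]ₒ + Σ P·[anion]ᵢ) / (Σ P·[cation]ᵢ + Σ P·[anion]ₒ)]
Numerator = 1×6.06 + 0.072×101 = 13.33
Denominator = 1×107 + 0.072×17.9 = 108.3
Vm = 59.7 · log₁₀(0.12312) = 59.7 × (-0.9097) = -54.31 mV

-54.3 mV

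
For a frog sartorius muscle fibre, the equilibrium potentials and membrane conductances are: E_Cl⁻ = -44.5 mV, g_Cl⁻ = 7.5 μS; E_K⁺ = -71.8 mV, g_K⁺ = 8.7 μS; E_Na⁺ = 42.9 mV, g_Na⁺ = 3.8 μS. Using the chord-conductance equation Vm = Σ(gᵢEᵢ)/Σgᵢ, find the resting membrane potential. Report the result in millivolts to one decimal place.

-39.8 mV

Σ gᵢEᵢ = 7.5·(-44.5) + 8.7·(-71.8) + 3.8·(42.9) = -795.39
Σ gᵢ = 7.5 + 8.7 + 3.8 = 20
Vm = -795.39 / 20 = -39.77 mV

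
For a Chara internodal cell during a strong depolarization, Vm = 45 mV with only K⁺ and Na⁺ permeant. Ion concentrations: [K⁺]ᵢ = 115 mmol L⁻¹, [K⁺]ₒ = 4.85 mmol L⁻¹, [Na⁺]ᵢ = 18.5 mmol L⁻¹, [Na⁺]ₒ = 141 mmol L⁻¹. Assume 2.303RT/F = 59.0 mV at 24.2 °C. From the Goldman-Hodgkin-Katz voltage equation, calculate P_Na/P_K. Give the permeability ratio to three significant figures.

19.5

Let α = P_Na/P_K. GHK: Vm = 59.0·log₁₀[(Kₒ + α·Naₒ)/(Kᵢ + α·Naᵢ)].
10^(Vm/59.0) = 10^(45.0/59.0) = 5.7904
So 5.7904·(Kᵢ + α·Naᵢ) = Kₒ + α·Naₒ → α = (5.7904·115.0 − 4.85) / (141.0 − 5.7904·18.5)
α = (665.9 − 4.85) / (141.0 − 107.1) = 661.1/33.88 = 19.51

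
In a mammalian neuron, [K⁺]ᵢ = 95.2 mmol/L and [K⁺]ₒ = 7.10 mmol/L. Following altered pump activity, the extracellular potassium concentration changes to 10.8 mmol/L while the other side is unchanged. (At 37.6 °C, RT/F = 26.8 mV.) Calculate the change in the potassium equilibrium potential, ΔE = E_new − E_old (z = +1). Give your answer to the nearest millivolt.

11 mV

E_old = (26.8/1)·ln(7.10/95.2) = -69.57 mV
E_new = (26.8/1)·ln(10.8/95.2) = -58.33 mV
ΔE = -58.33 − (-69.57) = 11.24 mV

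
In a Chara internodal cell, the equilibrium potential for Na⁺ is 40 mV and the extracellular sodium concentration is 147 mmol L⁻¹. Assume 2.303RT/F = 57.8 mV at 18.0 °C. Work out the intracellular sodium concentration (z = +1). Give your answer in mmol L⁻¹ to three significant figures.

Nernst: E = (57.8/1) · log₁₀([out]/[in]), so log₁₀([out]/[in]) = 40.0 × 1 / 57.8 = 0.6920.
[out]/[in] = 10^(0.6920) = 4.921.
[in] = 147 / 4.921 = 29.87 mmol L⁻¹.

29.9 mmol L⁻¹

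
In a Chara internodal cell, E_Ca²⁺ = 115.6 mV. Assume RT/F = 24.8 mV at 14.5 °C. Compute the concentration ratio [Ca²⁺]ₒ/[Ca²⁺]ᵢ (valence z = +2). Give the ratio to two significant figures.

ln([out]/[in]) = E·z/(24.8) = 115.6 × 2 / 24.8 = 9.3226
[out]/[in] = e^(9.3226) = 1.119e+04

11000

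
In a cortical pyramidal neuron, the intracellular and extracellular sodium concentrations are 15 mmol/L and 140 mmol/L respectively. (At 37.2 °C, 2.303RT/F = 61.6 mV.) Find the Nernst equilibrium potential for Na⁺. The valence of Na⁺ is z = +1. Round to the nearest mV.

60 mV

E = (61.6/z) · log₁₀([Na⁺]_out/[Na⁺]_in) with z = +1.
= (61.6/1) · log₁₀(140/15) = 61.60 · log₁₀(9.333)
= 61.60 · (0.9700) = 59.75 mV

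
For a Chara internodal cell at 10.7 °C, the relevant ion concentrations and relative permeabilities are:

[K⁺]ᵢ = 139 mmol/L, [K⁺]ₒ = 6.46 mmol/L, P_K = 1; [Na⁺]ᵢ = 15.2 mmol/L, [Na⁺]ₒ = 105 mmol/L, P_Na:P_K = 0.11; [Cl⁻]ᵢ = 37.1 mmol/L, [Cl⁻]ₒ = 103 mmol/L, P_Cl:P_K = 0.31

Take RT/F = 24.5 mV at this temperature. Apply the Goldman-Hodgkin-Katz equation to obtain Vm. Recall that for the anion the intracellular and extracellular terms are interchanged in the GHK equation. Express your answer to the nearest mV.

Vm = 24.5 · ln[(Σ P·[cation]ₒ + Σ P·[anion]ᵢ) / (Σ P·[cation]ᵢ + Σ P·[anion]ₒ)]
Numerator = 1×6.46 + 0.11×105 + 0.31×37.1 = 29.51
Denominator = 1×139 + 0.11×15.2 + 0.31×103 = 172.6
Vm = 24.5 · ln(0.17098) = 24.5 × (-1.7662) = -43.27 mV

-43 mV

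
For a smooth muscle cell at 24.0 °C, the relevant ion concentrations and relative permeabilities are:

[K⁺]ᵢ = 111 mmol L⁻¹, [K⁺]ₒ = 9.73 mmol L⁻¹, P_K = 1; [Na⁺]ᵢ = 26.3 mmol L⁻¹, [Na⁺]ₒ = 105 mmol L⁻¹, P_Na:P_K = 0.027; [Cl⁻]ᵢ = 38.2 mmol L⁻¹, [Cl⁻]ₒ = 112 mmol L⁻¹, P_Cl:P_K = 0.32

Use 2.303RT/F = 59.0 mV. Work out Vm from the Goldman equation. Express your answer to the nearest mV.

-46 mV

Vm = 59.0 · log₁₀[(Σ P·[cation]ₒ + Σ P·[anion]ᵢ) / (Σ P·[cation]ᵢ + Σ P·[anion]ₒ)]
Numerator = 1×9.73 + 0.027×105 + 0.32×38.2 = 24.79
Denominator = 1×111 + 0.027×26.3 + 0.32×112 = 147.6
Vm = 59.0 · log₁₀(0.168) = 59.0 × (-0.7747) = -45.71 mV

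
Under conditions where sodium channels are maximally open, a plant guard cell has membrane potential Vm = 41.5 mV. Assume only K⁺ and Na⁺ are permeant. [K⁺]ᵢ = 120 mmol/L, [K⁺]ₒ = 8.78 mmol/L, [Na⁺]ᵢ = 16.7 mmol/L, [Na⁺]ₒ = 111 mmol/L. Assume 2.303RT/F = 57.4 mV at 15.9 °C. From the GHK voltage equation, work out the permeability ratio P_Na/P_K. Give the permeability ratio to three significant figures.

Let α = P_Na/P_K. GHK: Vm = 57.4·log₁₀[(Kₒ + α·Naₒ)/(Kᵢ + α·Naᵢ)].
10^(Vm/57.4) = 10^(41.5/57.4) = 5.2844
So 5.2844·(Kᵢ + α·Naᵢ) = Kₒ + α·Naₒ → α = (5.2844·120.0 − 8.78) / (111.0 − 5.2844·16.7)
α = (634.1 − 8.78) / (111.0 − 88.25) = 625.3/22.75 = 27.49

27.5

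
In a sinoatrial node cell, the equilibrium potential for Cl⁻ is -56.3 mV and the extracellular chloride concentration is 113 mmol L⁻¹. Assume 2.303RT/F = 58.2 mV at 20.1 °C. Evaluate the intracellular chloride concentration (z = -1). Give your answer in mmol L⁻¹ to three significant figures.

Nernst: E = (58.2/-1) · log₁₀([out]/[in]), so log₁₀([out]/[in]) = -56.3 × -1 / 58.2 = 0.9674.
[out]/[in] = 10^(0.9674) = 9.276.
[in] = 113 / 9.276 = 12.18 mmol L⁻¹.

12.2 mmol L⁻¹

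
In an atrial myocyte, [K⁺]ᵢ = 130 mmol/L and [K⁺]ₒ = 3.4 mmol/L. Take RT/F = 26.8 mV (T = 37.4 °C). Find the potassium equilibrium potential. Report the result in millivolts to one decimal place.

E = (26.8/z) · ln([K⁺]_out/[K⁺]_in) with z = +1.
= (26.8/1) · ln(3.4/130) = 26.80 · ln(0.02615)
= 26.80 · (-3.6438) = -97.65 mV

-97.7 mV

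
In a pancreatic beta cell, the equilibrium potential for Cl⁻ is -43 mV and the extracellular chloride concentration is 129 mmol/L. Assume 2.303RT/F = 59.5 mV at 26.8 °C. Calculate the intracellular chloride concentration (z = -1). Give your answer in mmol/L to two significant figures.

Nernst: E = (59.5/-1) · log₁₀([out]/[in]), so log₁₀([out]/[in]) = -43.0 × -1 / 59.5 = 0.7227.
[out]/[in] = 10^(0.7227) = 5.281.
[in] = 129 / 5.281 = 24.43 mmol/L.

24 mmol/L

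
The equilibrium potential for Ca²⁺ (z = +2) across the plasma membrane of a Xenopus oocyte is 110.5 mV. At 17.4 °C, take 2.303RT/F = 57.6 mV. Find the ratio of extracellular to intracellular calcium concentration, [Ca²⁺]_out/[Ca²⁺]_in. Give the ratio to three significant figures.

log₁₀([out]/[in]) = E·z/(57.6) = 110.5 × 2 / 57.6 = 3.8368
[out]/[in] = 10^(3.8368) = 6868

6870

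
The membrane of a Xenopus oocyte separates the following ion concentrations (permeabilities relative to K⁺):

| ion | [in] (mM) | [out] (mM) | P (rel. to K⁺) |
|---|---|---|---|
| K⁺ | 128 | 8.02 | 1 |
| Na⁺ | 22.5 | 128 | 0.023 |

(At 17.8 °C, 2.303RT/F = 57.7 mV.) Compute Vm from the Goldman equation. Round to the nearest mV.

-62 mV

Vm = 57.7 · log₁₀[(Σ P·[cation]ₒ + Σ P·[anion]ᵢ) / (Σ P·[cation]ᵢ + Σ P·[anion]ₒ)]
Numerator = 1×8.02 + 0.023×128 = 10.96
Denominator = 1×128 + 0.023×22.5 = 128.5
Vm = 57.7 · log₁₀(0.085311) = 57.7 × (-1.0690) = -61.68 mV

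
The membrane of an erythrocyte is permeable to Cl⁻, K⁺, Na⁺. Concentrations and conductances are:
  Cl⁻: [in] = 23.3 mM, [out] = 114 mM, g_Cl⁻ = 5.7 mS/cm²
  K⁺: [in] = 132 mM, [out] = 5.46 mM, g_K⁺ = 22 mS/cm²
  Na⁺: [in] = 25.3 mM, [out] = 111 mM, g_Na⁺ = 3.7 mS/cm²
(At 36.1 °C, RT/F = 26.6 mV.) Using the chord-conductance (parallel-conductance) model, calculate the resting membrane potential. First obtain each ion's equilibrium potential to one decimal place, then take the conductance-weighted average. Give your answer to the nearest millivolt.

E_Cl⁻ = (26.6/-1)·ln(114/23.3) = -42.2 mV
E_K⁺ = (26.6/1)·ln(5.46/132) = -84.7 mV
E_Na⁺ = (26.6/1)·ln(111/25.3) = 39.3 mV
Vm = (Σ gᵢEᵢ)/(Σ gᵢ) = (5.7·-42.2 + 22·-84.7 + 3.7·39.3) / (5.7 + 22 + 3.7)
= -1958.53 / 31.4 = -62.37 mV

-62 mV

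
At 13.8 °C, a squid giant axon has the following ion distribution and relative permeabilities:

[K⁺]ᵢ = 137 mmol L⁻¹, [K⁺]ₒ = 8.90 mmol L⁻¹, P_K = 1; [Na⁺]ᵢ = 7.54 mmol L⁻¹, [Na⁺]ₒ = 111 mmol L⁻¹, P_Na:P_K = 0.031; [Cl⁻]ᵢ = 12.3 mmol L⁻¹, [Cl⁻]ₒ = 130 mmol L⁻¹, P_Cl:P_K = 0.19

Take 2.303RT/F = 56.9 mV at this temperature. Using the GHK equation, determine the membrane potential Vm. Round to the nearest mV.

-59 mV

Vm = 56.9 · log₁₀[(Σ P·[cation]ₒ + Σ P·[anion]ᵢ) / (Σ P·[cation]ᵢ + Σ P·[anion]ₒ)]
Numerator = 1×8.90 + 0.031×111 + 0.19×12.3 = 14.68
Denominator = 1×137 + 0.031×7.54 + 0.19×130 = 161.9
Vm = 56.9 · log₁₀(0.090642) = 56.9 × (-1.0427) = -59.33 mV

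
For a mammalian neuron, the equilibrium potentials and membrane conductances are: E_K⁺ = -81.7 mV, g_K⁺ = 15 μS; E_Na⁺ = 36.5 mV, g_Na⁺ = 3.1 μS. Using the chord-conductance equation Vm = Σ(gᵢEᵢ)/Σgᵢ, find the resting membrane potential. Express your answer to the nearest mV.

Σ gᵢEᵢ = 15·(-81.7) + 3.1·(36.5) = -1112.35
Σ gᵢ = 15 + 3.1 = 18.1
Vm = -1112.35 / 18.1 = -61.46 mV

-61 mV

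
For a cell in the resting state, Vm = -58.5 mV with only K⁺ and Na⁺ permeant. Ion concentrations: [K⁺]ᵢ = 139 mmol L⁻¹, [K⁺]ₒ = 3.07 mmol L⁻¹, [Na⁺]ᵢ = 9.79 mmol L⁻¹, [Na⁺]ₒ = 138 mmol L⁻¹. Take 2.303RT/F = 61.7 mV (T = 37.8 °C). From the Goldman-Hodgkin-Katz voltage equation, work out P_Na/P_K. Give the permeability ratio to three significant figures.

0.0920

Let α = P_Na/P_K. GHK: Vm = 61.7·log₁₀[(Kₒ + α·Naₒ)/(Kᵢ + α·Naᵢ)].
10^(Vm/61.7) = 10^(-58.5/61.7) = 0.11268
So 0.11268·(Kᵢ + α·Naᵢ) = Kₒ + α·Naₒ → α = (0.11268·139.0 − 3.07) / (138.0 − 0.11268·9.79)
α = (15.66 − 3.07) / (138.0 − 1.103) = 12.59/136.9 = 0.09199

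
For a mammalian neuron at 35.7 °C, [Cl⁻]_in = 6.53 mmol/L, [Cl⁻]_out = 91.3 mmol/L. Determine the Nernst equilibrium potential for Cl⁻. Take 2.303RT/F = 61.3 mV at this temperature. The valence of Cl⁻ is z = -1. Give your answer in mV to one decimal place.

E = (61.3/z) · log₁₀([Cl⁻]_out/[Cl⁻]_in) with z = -1.
For an anion, dividing by z = -1 reverses the sign.
= (61.3/-1) · log₁₀(91.3/6.53) = -61.30 · log₁₀(13.98)
= -61.30 · (1.1456) = -70.22 mV

-70.2 mV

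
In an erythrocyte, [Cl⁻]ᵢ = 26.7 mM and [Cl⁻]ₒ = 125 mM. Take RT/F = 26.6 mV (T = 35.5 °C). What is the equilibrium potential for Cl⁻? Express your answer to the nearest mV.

E = (26.6/z) · ln([Cl⁻]_out/[Cl⁻]_in) with z = -1.
For an anion, dividing by z = -1 reverses the sign.
= (26.6/-1) · ln(125/26.7) = -26.60 · ln(4.682)
= -26.60 · (1.5437) = -41.06 mV

-41 mV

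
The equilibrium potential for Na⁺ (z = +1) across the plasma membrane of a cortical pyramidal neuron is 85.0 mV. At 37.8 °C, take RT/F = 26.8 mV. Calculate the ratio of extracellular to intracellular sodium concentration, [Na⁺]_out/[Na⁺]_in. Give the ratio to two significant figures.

24

ln([out]/[in]) = E·z/(26.8) = 85.0 × 1 / 26.8 = 3.1716
[out]/[in] = e^(3.1716) = 23.85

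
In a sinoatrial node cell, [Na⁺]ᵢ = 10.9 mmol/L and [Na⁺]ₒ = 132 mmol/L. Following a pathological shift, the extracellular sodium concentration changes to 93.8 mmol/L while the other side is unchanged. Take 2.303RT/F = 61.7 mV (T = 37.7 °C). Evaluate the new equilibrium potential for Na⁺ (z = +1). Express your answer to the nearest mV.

After the shift: [Na⁺]_out = 93.8, [Na⁺]_in = 10.9 mmol/L.
E_new = (61.7/1)·log₁₀(93.8/10.9) = 61.70 · (0.9348) = 57.68 mV

58 mV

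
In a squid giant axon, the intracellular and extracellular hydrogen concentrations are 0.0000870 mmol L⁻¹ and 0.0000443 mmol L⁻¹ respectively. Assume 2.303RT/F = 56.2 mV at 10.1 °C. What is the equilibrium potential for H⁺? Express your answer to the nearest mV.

E = (56.2/z) · log₁₀([H⁺]_out/[H⁺]_in) with z = +1.
= (56.2/1) · log₁₀(0.0000443/0.0000870) = 56.20 · log₁₀(0.5092)
= 56.20 · (-0.2931) = -16.47 mV

-16 mV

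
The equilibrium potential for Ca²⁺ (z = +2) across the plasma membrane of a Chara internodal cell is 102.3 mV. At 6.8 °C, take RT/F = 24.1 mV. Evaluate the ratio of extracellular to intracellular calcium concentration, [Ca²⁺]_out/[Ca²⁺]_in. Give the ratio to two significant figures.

ln([out]/[in]) = E·z/(24.1) = 102.3 × 2 / 24.1 = 8.4896
[out]/[in] = e^(8.4896) = 4864

4900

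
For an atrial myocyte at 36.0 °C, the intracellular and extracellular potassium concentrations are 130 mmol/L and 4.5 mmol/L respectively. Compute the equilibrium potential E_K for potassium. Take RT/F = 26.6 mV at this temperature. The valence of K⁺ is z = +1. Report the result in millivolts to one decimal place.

-89.5 mV

E = (26.6/z) · ln([K⁺]_out/[K⁺]_in) with z = +1.
= (26.6/1) · ln(4.5/130) = 26.60 · ln(0.03462)
= 26.60 · (-3.3635) = -89.47 mV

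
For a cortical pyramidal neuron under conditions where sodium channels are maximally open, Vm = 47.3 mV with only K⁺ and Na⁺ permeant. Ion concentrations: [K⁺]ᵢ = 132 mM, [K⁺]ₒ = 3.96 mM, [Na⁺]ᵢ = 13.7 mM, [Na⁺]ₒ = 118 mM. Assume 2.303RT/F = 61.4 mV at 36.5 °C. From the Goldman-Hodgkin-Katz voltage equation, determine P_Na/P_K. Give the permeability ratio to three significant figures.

20.8

Let α = P_Na/P_K. GHK: Vm = 61.4·log₁₀[(Kₒ + α·Naₒ)/(Kᵢ + α·Naᵢ)].
10^(Vm/61.4) = 10^(47.3/61.4) = 5.8933
So 5.8933·(Kᵢ + α·Naᵢ) = Kₒ + α·Naₒ → α = (5.8933·132.0 − 3.96) / (118.0 − 5.8933·13.7)
α = (777.9 − 3.96) / (118.0 − 80.74) = 774/37.26 = 20.77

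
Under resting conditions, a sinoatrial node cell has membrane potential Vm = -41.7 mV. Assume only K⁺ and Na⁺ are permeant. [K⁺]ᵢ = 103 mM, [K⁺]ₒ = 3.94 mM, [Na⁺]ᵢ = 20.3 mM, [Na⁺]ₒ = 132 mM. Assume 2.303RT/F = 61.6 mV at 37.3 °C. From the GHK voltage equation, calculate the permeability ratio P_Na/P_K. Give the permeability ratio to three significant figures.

Let α = P_Na/P_K. GHK: Vm = 61.6·log₁₀[(Kₒ + α·Naₒ)/(Kᵢ + α·Naᵢ)].
10^(Vm/61.6) = 10^(-41.7/61.6) = 0.2104
So 0.2104·(Kᵢ + α·Naᵢ) = Kₒ + α·Naₒ → α = (0.2104·103.0 − 3.94) / (132.0 − 0.2104·20.3)
α = (21.67 − 3.94) / (132.0 − 4.271) = 17.73/127.7 = 0.1388

0.139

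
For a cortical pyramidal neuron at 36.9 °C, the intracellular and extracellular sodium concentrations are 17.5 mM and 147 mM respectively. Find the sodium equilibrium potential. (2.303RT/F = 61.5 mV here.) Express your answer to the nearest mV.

E = (61.5/z) · log₁₀([Na⁺]_out/[Na⁺]_in) with z = +1.
= (61.5/1) · log₁₀(147/17.5) = 61.50 · log₁₀(8.4)
= 61.50 · (0.9243) = 56.84 mV

57 mV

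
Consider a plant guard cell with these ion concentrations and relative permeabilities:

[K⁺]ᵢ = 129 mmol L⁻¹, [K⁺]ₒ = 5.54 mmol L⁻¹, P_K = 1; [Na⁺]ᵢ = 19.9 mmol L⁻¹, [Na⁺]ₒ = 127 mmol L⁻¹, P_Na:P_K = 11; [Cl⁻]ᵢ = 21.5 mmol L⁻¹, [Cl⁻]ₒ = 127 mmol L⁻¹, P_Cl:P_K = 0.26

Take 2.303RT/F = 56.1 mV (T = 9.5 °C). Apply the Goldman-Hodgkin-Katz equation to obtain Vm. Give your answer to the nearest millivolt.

Vm = 56.1 · log₁₀[(Σ P·[cation]ₒ + Σ P·[anion]ᵢ) / (Σ P·[cation]ᵢ + Σ P·[anion]ₒ)]
Numerator = 1×5.54 + 11×127 + 0.26×21.5 = 1408
Denominator = 1×129 + 11×19.9 + 0.26×127 = 380.9
Vm = 56.1 · log₁₀(3.6967) = 56.1 × (0.5678) = 31.85 mV

32 mV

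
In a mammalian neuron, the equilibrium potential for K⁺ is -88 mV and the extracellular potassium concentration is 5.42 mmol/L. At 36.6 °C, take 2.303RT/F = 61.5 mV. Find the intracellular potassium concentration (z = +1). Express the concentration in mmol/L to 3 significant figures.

Nernst: E = (61.5/1) · log₁₀([out]/[in]), so log₁₀([out]/[in]) = -88.0 × 1 / 61.5 = -1.4309.
[out]/[in] = 10^(-1.4309) = 0.03708.
[in] = 5.42 / 0.03708 = 146.2 mmol/L.

146 mmol/L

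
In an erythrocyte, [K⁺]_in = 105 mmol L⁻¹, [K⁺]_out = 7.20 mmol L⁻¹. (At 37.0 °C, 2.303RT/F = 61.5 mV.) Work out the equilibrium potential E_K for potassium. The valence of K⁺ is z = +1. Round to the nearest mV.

E = (61.5/z) · log₁₀([K⁺]_out/[K⁺]_in) with z = +1.
= (61.5/1) · log₁₀(7.20/105) = 61.50 · log₁₀(0.06857)
= 61.50 · (-1.1639) = -71.58 mV

-72 mV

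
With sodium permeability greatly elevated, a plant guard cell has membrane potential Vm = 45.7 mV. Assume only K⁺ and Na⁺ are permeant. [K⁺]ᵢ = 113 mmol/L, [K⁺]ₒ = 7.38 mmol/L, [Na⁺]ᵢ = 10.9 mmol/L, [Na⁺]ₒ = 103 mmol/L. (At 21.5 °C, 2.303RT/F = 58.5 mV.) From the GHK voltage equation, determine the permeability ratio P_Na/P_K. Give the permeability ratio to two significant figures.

Let α = P_Na/P_K. GHK: Vm = 58.5·log₁₀[(Kₒ + α·Naₒ)/(Kᵢ + α·Naᵢ)].
10^(Vm/58.5) = 10^(45.7/58.5) = 6.0422
So 6.0422·(Kᵢ + α·Naᵢ) = Kₒ + α·Naₒ → α = (6.0422·113.0 − 7.38) / (103.0 − 6.0422·10.9)
α = (682.8 − 7.38) / (103.0 − 65.86) = 675.4/37.14 = 18.19

18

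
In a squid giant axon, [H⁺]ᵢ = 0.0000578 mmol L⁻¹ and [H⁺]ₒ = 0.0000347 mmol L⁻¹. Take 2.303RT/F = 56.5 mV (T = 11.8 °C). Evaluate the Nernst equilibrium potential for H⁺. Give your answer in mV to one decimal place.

-12.5 mV

E = (56.5/z) · log₁₀([H⁺]_out/[H⁺]_in) with z = +1.
= (56.5/1) · log₁₀(0.0000347/0.0000578) = 56.50 · log₁₀(0.6003)
= 56.50 · (-0.2216) = -12.52 mV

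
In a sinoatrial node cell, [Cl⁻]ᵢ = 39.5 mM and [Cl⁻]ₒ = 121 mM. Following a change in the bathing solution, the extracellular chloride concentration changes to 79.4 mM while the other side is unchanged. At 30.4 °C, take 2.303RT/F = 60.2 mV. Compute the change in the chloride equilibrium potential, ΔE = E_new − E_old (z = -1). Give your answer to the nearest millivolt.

11 mV

E_old = (60.2/-1)·log₁₀(121/39.5) = -29.27 mV
E_new = (60.2/-1)·log₁₀(79.4/39.5) = -18.25 mV
ΔE = -18.25 − (-29.27) = 11.01 mV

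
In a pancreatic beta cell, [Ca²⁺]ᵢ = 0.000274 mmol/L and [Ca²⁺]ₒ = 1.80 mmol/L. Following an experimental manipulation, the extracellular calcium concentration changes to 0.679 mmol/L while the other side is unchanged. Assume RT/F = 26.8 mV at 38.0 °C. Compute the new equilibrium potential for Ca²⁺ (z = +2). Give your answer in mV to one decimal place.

104.7 mV

After the shift: [Ca²⁺]_out = 0.679, [Ca²⁺]_in = 0.000274 mmol/L.
E_new = (26.8/2)·ln(0.679/0.000274) = 13.40 · (7.8152) = 104.72 mV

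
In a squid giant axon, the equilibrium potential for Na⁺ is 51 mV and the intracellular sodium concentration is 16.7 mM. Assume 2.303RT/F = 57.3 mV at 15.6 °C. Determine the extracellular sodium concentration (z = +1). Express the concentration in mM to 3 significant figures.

130 mM

Nernst: E = (57.3/1) · log₁₀([out]/[in]), so log₁₀([out]/[in]) = 51.0 × 1 / 57.3 = 0.8901.
[out]/[in] = 10^(0.8901) = 7.763.
[out] = 7.763 × 16.7 = 129.6 mM.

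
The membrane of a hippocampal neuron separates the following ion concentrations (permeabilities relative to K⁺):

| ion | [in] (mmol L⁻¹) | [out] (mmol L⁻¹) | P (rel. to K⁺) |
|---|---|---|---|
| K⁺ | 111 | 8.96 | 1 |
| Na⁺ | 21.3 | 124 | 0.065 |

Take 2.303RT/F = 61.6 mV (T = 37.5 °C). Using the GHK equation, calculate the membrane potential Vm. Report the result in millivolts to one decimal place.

Vm = 61.6 · log₁₀[(Σ P·[cation]ₒ + Σ P·[anion]ᵢ) / (Σ P·[cation]ᵢ + Σ P·[anion]ₒ)]
Numerator = 1×8.96 + 0.065×124 = 17.02
Denominator = 1×111 + 0.065×21.3 = 112.4
Vm = 61.6 · log₁₀(0.15144) = 61.6 × (-0.8197) = -50.50 mV

-50.5 mV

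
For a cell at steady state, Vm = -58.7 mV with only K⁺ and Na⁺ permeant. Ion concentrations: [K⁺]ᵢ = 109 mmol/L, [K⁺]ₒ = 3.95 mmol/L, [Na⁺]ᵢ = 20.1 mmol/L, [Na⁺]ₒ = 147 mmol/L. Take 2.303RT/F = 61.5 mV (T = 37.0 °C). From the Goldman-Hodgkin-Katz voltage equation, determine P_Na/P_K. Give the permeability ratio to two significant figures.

Let α = P_Na/P_K. GHK: Vm = 61.5·log₁₀[(Kₒ + α·Naₒ)/(Kᵢ + α·Naᵢ)].
10^(Vm/61.5) = 10^(-58.7/61.5) = 0.11105
So 0.11105·(Kᵢ + α·Naᵢ) = Kₒ + α·Naₒ → α = (0.11105·109.0 − 3.95) / (147.0 − 0.11105·20.1)
α = (12.1 − 3.95) / (147.0 − 2.232) = 8.155/144.8 = 0.05633

0.056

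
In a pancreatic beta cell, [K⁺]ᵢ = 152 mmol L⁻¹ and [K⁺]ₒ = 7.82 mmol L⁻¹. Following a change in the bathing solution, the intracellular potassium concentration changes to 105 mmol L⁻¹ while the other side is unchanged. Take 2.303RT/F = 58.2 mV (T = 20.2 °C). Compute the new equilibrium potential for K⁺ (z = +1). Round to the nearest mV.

-66 mV

After the shift: [K⁺]_out = 7.82, [K⁺]_in = 105 mmol L⁻¹.
E_new = (58.2/1)·log₁₀(7.82/105) = 58.20 · (-1.1280) = -65.65 mV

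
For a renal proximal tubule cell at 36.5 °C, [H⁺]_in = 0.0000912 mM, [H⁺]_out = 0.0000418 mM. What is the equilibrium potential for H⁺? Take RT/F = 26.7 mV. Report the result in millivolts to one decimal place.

-20.8 mV

E = (26.7/z) · ln([H⁺]_out/[H⁺]_in) with z = +1.
= (26.7/1) · ln(0.0000418/0.0000912) = 26.70 · ln(0.4583)
= 26.70 · (-0.7802) = -20.83 mV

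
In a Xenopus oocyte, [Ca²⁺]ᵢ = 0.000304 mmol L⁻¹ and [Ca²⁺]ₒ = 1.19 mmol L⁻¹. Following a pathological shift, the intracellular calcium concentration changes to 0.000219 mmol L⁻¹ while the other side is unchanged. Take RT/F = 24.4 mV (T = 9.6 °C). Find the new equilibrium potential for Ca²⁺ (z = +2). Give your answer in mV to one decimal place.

After the shift: [Ca²⁺]_out = 1.19, [Ca²⁺]_in = 0.000219 mmol L⁻¹.
E_new = (24.4/2)·ln(1.19/0.000219) = 12.20 · (8.6004) = 104.92 mV

104.9 mV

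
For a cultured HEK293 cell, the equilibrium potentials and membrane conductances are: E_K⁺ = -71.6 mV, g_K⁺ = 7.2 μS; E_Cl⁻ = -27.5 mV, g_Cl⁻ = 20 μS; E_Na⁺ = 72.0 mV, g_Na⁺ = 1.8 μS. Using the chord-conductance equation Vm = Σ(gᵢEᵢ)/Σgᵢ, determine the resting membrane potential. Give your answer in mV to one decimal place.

-32.3 mV

Σ gᵢEᵢ = 7.2·(-71.6) + 20·(-27.5) + 1.8·(72.0) = -935.92
Σ gᵢ = 7.2 + 20 + 1.8 = 29
Vm = -935.92 / 29 = -32.27 mV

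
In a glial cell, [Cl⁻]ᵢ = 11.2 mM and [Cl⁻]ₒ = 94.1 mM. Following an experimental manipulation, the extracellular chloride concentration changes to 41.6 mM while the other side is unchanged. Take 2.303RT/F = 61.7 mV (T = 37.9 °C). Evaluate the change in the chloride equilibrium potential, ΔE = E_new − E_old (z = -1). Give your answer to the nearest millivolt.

22 mV

E_old = (61.7/-1)·log₁₀(94.1/11.2) = -57.03 mV
E_new = (61.7/-1)·log₁₀(41.6/11.2) = -35.16 mV
ΔE = -35.16 − (-57.03) = 21.87 mV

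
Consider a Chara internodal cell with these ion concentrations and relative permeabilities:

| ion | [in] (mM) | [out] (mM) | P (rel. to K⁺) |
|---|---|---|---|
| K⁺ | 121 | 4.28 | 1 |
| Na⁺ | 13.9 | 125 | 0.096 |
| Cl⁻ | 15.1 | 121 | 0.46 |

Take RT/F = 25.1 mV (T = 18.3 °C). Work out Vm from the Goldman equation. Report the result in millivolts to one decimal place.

Vm = 25.1 · ln[(Σ P·[cation]ₒ + Σ P·[anion]ᵢ) / (Σ P·[cation]ᵢ + Σ P·[anion]ₒ)]
Numerator = 1×4.28 + 0.096×125 + 0.46×15.1 = 23.23
Denominator = 1×121 + 0.096×13.9 + 0.46×121 = 178
Vm = 25.1 · ln(0.13049) = 25.1 × (-2.0365) = -51.12 mV

-51.1 mV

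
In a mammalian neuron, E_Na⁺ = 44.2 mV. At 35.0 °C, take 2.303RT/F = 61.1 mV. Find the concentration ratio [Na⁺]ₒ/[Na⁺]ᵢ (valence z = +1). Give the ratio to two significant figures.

log₁₀([out]/[in]) = E·z/(61.1) = 44.2 × 1 / 61.1 = 0.7234
[out]/[in] = 10^(0.7234) = 5.289

5.3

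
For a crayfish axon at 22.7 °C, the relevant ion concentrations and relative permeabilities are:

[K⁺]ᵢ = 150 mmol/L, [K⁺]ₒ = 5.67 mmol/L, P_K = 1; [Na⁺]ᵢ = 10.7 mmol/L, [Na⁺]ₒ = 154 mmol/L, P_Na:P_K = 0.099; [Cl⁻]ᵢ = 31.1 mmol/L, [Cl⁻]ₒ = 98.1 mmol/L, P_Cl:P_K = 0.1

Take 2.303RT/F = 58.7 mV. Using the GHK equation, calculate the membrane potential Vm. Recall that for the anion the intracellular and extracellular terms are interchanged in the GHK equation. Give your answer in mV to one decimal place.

Vm = 58.7 · log₁₀[(Σ P·[cation]ₒ + Σ P·[anion]ᵢ) / (Σ P·[cation]ᵢ + Σ P·[anion]ₒ)]
Numerator = 1×5.67 + 0.099×154 + 0.1×31.1 = 24.03
Denominator = 1×150 + 0.099×10.7 + 0.1×98.1 = 160.9
Vm = 58.7 · log₁₀(0.14935) = 58.7 × (-0.8258) = -48.47 mV

-48.5 mV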